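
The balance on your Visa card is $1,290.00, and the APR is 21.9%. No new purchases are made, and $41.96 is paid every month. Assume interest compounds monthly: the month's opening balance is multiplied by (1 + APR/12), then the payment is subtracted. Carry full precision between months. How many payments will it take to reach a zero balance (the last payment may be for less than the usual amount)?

46 payments

Monthly rate r = 21.9%/12 = 1.825% = 0.01825.
Recurrence: B ← B·(1+r) − $41.96.
Month 1: interest $23.54; balance after payment $1,271.58.
Month 2: interest $23.21; balance after payment $1,252.83.
Closed form: n = −ln(1 − rB₀/P)/ln(1+r) = −ln(0.43893)/ln(1.01825) ≈ 45.529, so the balance reaches zero during payment 46.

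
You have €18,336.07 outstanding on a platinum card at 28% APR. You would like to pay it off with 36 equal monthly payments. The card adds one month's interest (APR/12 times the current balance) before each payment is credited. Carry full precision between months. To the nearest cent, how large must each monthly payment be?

€758.45

Monthly rate r = 28%/12 = 2.33333% = 0.0233333.
Level-payment amortization: P = B₀·r / (1 − (1+r)^(−n)) = 18336.07·0.0233333 / (1 − 1.02333^(−36)).
Denominator 1 − (1+r)^(−36) = 0.564103228.
P = 427.842 / 0.564103228 ≈ 758.45.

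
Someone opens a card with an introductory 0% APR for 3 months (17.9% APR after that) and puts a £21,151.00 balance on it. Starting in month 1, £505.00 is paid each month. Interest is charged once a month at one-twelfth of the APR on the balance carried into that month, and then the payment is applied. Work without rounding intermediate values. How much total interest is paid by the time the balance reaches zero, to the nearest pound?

Promo months 1–3 at r₀ = 0%/12 = 0; months 4+ at r₁ = 17.9%/12 = 0.0149167.
After month 3 (no interest yet): B = £21,151.00 − 3·£505.00 = £19,636.00.
Then at r₁ with £505.00/mo: n₂ = −ln(1 − r₁·B/P)/ln(1+r₁) ≈ 58.59 → 59 more payments.
Total paid = 61·£505.00 + £299.01 = £31,104.01; interest = £31,104.01 − £21,151.00 = £9,953.01.

£9,953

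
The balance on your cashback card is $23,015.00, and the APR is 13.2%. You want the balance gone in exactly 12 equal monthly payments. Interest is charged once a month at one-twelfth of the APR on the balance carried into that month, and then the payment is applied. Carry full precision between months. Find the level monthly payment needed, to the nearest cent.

Monthly rate r = 13.2%/12 = 1.1% = 0.011.
Level-payment amortization: P = B₀·r / (1 − (1+r)^(−n)) = 23015.00·0.011 / (1 − 1.011^(−12)).
Denominator 1 − (1+r)^(−12) = 0.123027181.
P = 253.165 / 0.123027181 ≈ 2057.80.

$2,057.80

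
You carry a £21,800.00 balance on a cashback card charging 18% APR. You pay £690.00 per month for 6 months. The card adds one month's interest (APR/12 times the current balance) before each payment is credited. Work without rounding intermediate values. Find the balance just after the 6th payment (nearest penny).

£19,538.67

Monthly rate r = 18%/12 = 1.5% = 0.015.
Each month: B ← B·(1+r) − £690.00.
Month 1: interest £327.00; balance after payment £21,437.00.
Month 2: interest £321.56; balance after payment £21,068.56.
Month 3: interest £316.03; balance after payment £20,694.58.
Month 4: interest £310.42; balance after payment £20,315.00.
Month 5: interest £304.73; balance after payment £19,929.73.
Month 6: interest £298.95; balance after payment £19,538.67.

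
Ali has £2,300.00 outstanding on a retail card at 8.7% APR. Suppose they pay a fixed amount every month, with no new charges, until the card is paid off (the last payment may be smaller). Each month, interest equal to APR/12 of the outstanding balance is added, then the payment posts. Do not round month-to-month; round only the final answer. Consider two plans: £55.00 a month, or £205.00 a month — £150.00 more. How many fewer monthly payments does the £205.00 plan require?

Monthly rate r = 8.7%/12 = 0.725% = 0.00725.
At £55.00/mo: n = ⌈−ln(1 − rB₀/P)/ln(1+r)⌉ = 51 payments (last £0.29); total interest = total paid − £2,300.00 = £450.29.
At £205.00/mo: 12 payments (last £152.77); total interest £107.77.
Payments saved = 51 − 12 = 39.

39 fewer payments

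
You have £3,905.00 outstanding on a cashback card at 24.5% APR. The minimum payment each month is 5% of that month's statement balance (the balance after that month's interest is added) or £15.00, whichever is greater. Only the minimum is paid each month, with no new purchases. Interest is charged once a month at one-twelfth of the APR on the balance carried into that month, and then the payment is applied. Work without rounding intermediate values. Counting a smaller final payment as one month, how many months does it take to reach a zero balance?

109 months

Monthly rate r = 24.5%/12 = 2.04167% = 0.0204167.
While 5% of the post-interest balance exceeds £15.00, each month B ← (B·(1+r))·(1 − 0.05), i.e. B shrinks by the factor (1+r)·0.95 = 0.9694.
This holds for months 1–84. Entering month 85 the balance is £286.89; 5% of the post-interest balance is now below £15.00, so the flat £15.00 minimum applies from here.
From month 85 a fixed £15.00 at rate r clears £286.89 in 25 more payments. Total: 84 + 25 = 109 months.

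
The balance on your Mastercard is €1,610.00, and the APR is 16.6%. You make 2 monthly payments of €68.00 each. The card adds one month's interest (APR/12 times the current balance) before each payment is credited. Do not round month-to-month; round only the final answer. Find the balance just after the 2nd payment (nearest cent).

€1,517.91

Monthly rate r = 16.6%/12 = 1.38333% = 0.0138333.
Each month: B ← B·(1+r) − €68.00.
Month 1: interest €22.27; balance after payment €1,564.27.
Month 2: interest €21.64; balance after payment €1,517.91.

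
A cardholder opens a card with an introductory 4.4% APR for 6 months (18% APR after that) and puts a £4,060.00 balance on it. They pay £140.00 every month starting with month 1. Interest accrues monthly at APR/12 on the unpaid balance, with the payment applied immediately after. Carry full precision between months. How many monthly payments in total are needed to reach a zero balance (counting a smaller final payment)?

36 payments

Promo months 1–6 at r₀ = 4.4%/12 = 0.00366667; months 7+ at r₁ = 18%/12 = 0.015.
After month 6: iterate B ← B·(1+r₀) − £140.00 for 6 months → £3,302.41.
Then at r₁ with £140.00/mo: n₂ = −ln(1 − r₁·B/P)/ln(1+r₁) ≈ 29.33 → 30 more payments.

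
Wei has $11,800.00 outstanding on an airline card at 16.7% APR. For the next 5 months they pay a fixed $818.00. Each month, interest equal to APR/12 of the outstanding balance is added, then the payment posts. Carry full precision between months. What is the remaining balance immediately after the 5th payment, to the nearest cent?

Monthly rate r = 16.7%/12 = 1.39167% = 0.0139167.
Each month: B ← B·(1+r) − $818.00.
Month 1: interest $164.22; balance after payment $11,146.22.
Month 2: interest $155.12; balance after payment $10,483.33.
Month 3: interest $145.89; balance after payment $9,811.23.
Month 4: interest $136.54; balance after payment $9,129.77.
Month 5: interest $127.06; balance after payment $8,438.82.

$8,438.82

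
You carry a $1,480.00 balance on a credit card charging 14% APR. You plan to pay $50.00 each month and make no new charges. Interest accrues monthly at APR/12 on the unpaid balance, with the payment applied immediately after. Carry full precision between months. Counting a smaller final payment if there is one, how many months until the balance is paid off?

Monthly rate r = 14%/12 = 1.16667% = 0.0116667.
Recurrence: B ← B·(1+r) − $50.00.
Month 1: interest $17.27; balance after payment $1,447.27.
Month 2: interest $16.88; balance after payment $1,414.15.
Closed form: n = −ln(1 − rB₀/P)/ln(1+r) = −ln(0.65467)/ln(1.01167) ≈ 36.522, so the balance reaches zero during payment 37.

37 payments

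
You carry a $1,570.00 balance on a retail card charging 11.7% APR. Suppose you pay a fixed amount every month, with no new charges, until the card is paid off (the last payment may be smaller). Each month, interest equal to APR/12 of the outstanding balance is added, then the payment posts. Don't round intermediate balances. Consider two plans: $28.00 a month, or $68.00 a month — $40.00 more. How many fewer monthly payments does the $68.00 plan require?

Monthly rate r = 11.7%/12 = 0.975% = 0.00975.
At $28.00/mo: n = ⌈−ln(1 − rB₀/P)/ln(1+r)⌉ = 82 payments (last $15.24); total interest = total paid − $1,570.00 = $713.24.
At $68.00/mo: 27 payments (last $19.43); total interest $217.43.
Payments saved = 82 − 27 = 55.

55 fewer payments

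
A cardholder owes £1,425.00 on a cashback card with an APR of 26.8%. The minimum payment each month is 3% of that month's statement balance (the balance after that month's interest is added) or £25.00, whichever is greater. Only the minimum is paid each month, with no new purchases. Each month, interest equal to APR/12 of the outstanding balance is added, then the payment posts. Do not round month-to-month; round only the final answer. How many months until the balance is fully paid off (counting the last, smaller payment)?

Monthly rate r = 26.8%/12 = 2.23333% = 0.0223333.
While 3% of the post-interest balance exceeds £25.00, each month B ← (B·(1+r))·(1 − 0.03), i.e. B shrinks by the factor (1+r)·0.97 = 0.99166.
This holds for months 1–67. Entering month 68 the balance is £813.24; 3% of the post-interest balance is now below £25.00, so the flat £25.00 minimum applies from here.
From month 68 a fixed £25.00 at rate r clears £813.24 in 59 more payments. Total: 67 + 59 = 126 months.

126 months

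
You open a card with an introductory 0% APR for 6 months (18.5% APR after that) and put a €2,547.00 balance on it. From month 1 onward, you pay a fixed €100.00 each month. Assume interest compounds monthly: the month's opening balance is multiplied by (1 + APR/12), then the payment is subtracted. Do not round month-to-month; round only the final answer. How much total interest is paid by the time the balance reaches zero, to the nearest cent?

€386.04

Promo months 1–6 at r₀ = 0%/12 = 0; months 7+ at r₁ = 18.5%/12 = 0.0154167.
After month 6 (no interest yet): B = €2,547.00 − 6·€100.00 = €1,947.00.
Then at r₁ with €100.00/mo: n₂ = −ln(1 − r₁·B/P)/ln(1+r₁) ≈ 23.33 → 24 more payments.
Total paid = 29·€100.00 + €33.04 = €2,933.04; interest = €2,933.04 − €2,547.00 = €386.04.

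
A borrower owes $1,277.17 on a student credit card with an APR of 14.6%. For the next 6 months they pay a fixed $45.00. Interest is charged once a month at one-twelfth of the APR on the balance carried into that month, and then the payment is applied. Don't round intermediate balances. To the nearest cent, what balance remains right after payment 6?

Monthly rate r = 14.6%/12 = 1.21667% = 0.0121667.
Each month: B ← B·(1+r) − $45.00.
Month 1: interest $15.54; balance after payment $1,247.71.
Month 2: interest $15.18; balance after payment $1,217.89.
Month 3: interest $14.82; balance after payment $1,187.71.
Month 4: interest $14.45; balance after payment $1,157.16.
Month 5: interest $14.08; balance after payment $1,126.24.
Month 6: interest $13.70; balance after payment $1,094.94.

$1,094.94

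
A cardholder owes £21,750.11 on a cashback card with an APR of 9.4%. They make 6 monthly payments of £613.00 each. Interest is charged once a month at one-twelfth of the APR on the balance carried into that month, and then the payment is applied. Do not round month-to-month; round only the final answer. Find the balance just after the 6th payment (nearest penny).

£19,041.81

Monthly rate r = 9.4%/12 = 0.783333% = 0.00783333.
Each month: B ← B·(1+r) − £613.00.
Month 1: interest £170.38; balance after payment £21,307.49.
Month 2: interest £166.91; balance after payment £20,861.39.
Month 3: interest £163.41; balance after payment £20,411.81.
Month 4: interest £159.89; balance after payment £19,958.70.
Month 5: interest £156.34; balance after payment £19,502.04.
Month 6: interest £152.77; balance after payment £19,041.81.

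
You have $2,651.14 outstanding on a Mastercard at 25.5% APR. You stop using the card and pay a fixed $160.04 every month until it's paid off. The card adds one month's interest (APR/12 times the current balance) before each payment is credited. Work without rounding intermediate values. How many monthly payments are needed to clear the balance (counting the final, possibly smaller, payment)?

Monthly rate r = 25.5%/12 = 2.125% = 0.02125.
Recurrence: B ← B·(1+r) − $160.04.
Month 1: interest $56.34; balance after payment $2,547.44.
Month 2: interest $54.13; balance after payment $2,441.53.
Closed form: n = −ln(1 − rB₀/P)/ln(1+r) = −ln(0.64798)/ln(1.02125) ≈ 20.635, so the balance reaches zero during payment 21.

21 payments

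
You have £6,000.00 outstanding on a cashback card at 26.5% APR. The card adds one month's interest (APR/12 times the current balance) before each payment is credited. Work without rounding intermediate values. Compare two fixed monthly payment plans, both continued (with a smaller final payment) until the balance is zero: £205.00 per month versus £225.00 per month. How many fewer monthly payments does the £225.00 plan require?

Monthly rate r = 26.5%/12 = 2.20833% = 0.0220833.
At £205.00/mo: n = ⌈−ln(1 − rB₀/P)/ln(1+r)⌉ = 48 payments (last £120.68); total interest = total paid − £6,000.00 = £3,755.68.
At £225.00/mo: 41 payments (last £156.79); total interest £3,156.79.
Payments saved = 48 − 41 = 7.

7 fewer payments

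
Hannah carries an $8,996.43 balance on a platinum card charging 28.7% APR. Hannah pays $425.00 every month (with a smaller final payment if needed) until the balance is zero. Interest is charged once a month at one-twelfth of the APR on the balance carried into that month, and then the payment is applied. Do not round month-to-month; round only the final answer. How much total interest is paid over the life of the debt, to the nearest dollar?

Monthly rate r = 28.7%/12 = 2.39167% = 0.0239167.
Payoff takes n = ⌈−ln(1 − rB₀/P)/ln(1+r)⌉ = ⌈29.861⌉ = 30 payments; the last is $366.47.
Total paid = 29·$425.00 + $366.47 = $12,691.47.
Total interest = total paid − principal = $12,691.47 − $8,996.43 = $3,695.04.

$3,695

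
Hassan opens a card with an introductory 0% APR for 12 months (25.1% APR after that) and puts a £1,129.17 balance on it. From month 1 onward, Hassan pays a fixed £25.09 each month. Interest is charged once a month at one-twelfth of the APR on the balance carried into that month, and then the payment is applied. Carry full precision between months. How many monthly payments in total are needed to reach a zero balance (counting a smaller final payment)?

Promo months 1–12 at r₀ = 0%/12 = 0; months 13+ at r₁ = 25.1%/12 = 0.0209167.
After month 12 (no interest yet): B = £1,129.17 − 12·£25.09 = £828.09.
Then at r₁ with £25.09/mo: n₂ = −ln(1 − r₁·B/P)/ln(1+r₁) ≈ 56.63 → 57 more payments.

69 months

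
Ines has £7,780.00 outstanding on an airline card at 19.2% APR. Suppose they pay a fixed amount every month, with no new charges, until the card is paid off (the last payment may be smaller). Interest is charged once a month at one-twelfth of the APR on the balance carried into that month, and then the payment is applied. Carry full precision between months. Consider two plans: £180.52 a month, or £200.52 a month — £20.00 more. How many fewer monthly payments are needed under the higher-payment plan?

12 fewer payments

Monthly rate r = 19.2%/12 = 1.6% = 0.016.
At £180.52/mo: n = ⌈−ln(1 − rB₀/P)/ln(1+r)⌉ = 74 payments (last £125.64); total interest = total paid − £7,780.00 = £5,523.60.
At £200.52/mo: 62 payments (last £17.56); total interest £4,469.28.
Payments saved = 74 − 62 = 12.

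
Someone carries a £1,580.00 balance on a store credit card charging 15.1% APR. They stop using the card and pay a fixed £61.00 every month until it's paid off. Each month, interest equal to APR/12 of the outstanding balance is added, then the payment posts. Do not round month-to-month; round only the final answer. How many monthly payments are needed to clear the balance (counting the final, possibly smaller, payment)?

32 months

Monthly rate r = 15.1%/12 = 1.25833% = 0.0125833.
Recurrence: B ← B·(1+r) − £61.00.
Month 1: interest £19.88; balance after payment £1,538.88.
Month 2: interest £19.36; balance after payment £1,497.25.
Closed form: n = −ln(1 − rB₀/P)/ln(1+r) = −ln(0.67407)/ln(1.01258) ≈ 31.541, so the balance reaches zero during payment 32.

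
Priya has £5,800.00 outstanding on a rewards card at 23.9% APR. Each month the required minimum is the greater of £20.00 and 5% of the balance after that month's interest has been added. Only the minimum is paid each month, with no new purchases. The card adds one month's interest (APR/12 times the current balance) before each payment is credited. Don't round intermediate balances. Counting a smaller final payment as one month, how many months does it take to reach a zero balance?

111 months

Monthly rate r = 23.9%/12 = 1.99167% = 0.0199167.
While 5% of the post-interest balance exceeds £20.00, each month B ← (B·(1+r))·(1 − 0.05), i.e. B shrinks by the factor (1+r)·0.95 = 0.96892.
This holds for months 1–86. Entering month 87 the balance is £383.90; 5% of the post-interest balance is now below £20.00, so the flat £20.00 minimum applies from here.
From month 87 a fixed £20.00 at rate r clears £383.90 in 25 more payments. Total: 86 + 25 = 111 months.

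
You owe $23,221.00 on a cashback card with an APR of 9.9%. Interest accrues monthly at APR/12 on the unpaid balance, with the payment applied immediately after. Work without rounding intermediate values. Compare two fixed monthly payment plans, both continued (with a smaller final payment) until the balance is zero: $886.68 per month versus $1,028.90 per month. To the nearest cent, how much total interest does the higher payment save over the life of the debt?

Monthly rate r = 9.9%/12 = 0.825% = 0.00825.
At $886.68/mo: n = ⌈−ln(1 − rB₀/P)/ln(1+r)⌉ = 30 payments (last $556.66); total interest = total paid − $23,221.00 = $3,049.38.
At $1,028.90/mo: 26 payments (last $78.85); total interest $2,580.35.
Interest saved = $3,049.38 − $2,580.35 = $469.03.

$469.03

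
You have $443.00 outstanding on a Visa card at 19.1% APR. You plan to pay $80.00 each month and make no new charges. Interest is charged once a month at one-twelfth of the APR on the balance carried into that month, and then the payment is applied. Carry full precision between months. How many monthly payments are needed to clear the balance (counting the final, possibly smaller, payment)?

6 months

Monthly rate r = 19.1%/12 = 1.59167% = 0.0159167.
Recurrence: B ← B·(1+r) − $80.00.
Month 1: interest $7.05; balance after payment $370.05.
Month 2: interest $5.89; balance after payment $295.94.
Month 3: interest $4.71; balance after payment $220.65.
Month 4: interest $3.51; balance after payment $144.16.
Month 5: interest $2.29; balance after payment $66.46.
Month 6: interest $1.06; balance after payment $0.00.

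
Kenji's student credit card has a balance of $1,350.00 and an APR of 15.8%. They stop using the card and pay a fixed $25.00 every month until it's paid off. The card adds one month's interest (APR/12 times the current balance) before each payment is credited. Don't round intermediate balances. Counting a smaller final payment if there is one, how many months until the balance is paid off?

95 months

Monthly rate r = 15.8%/12 = 1.31667% = 0.0131667.
Recurrence: B ← B·(1+r) − $25.00.
Month 1: interest $17.77; balance after payment $1,342.78.
Month 2: interest $17.68; balance after payment $1,335.45.
Closed form: n = −ln(1 − rB₀/P)/ln(1+r) = −ln(0.289)/ln(1.01317) ≈ 94.897, so the balance reaches zero during payment 95.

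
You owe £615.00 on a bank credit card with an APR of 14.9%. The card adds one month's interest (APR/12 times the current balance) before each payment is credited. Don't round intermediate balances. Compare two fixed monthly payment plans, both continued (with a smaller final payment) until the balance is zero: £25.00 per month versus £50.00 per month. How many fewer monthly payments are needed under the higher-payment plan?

Monthly rate r = 14.9%/12 = 1.24167% = 0.0124167.
At £25.00/mo: n = ⌈−ln(1 − rB₀/P)/ln(1+r)⌉ = 30 payments (last £13.46); total interest = total paid − £615.00 = £123.46.
At £50.00/mo: 14 payments (last £21.58); total interest £56.58.
Payments saved = 30 − 14 = 16.

16 fewer payments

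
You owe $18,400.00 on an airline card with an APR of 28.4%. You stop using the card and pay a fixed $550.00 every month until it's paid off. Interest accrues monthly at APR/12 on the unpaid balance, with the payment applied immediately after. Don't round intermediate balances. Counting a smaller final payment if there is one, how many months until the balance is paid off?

Monthly rate r = 28.4%/12 = 2.36667% = 0.0236667.
Recurrence: B ← B·(1+r) − $550.00.
Month 1: interest $435.47; balance after payment $18,285.47.
Month 2: interest $432.76; balance after payment $18,168.22.
Closed form: n = −ln(1 − rB₀/P)/ln(1+r) = −ln(0.20824)/ln(1.02367) ≈ 67.079, so the balance reaches zero during payment 68.

68 months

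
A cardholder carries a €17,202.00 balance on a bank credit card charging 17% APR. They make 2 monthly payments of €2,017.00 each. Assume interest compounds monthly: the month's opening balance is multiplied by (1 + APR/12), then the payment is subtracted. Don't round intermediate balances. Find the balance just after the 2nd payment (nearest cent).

Monthly rate r = 17%/12 = 1.41667% = 0.0141667.
Each month: B ← B·(1+r) − €2,017.00.
Month 1: interest €243.69; balance after payment €15,428.69.
Month 2: interest €218.57; balance after payment €13,630.27.

€13,630.27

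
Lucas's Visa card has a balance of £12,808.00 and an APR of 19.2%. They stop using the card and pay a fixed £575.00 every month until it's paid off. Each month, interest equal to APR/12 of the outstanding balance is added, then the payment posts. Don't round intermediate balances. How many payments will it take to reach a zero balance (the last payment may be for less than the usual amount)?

28 months

Monthly rate r = 19.2%/12 = 1.6% = 0.016.
Recurrence: B ← B·(1+r) − £575.00.
Month 1: interest £204.93; balance after payment £12,437.93.
Month 2: interest £199.01; balance after payment £12,061.93.
Closed form: n = −ln(1 − rB₀/P)/ln(1+r) = −ln(0.6436)/ln(1.016) ≈ 27.762, so the balance reaches zero during payment 28.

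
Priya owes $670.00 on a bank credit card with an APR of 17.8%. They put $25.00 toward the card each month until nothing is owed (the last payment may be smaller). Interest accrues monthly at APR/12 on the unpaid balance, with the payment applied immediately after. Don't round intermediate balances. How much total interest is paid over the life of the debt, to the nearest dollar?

Monthly rate r = 17.8%/12 = 1.48333% = 0.0148333.
Payoff takes n = ⌈−ln(1 − rB₀/P)/ln(1+r)⌉ = ⌈34.414⌉ = 35 payments; the last is $10.39.
Total paid = 34·$25.00 + $10.39 = $860.39.
Total interest = total paid − principal = $860.39 − $670.00 = $190.39.

$190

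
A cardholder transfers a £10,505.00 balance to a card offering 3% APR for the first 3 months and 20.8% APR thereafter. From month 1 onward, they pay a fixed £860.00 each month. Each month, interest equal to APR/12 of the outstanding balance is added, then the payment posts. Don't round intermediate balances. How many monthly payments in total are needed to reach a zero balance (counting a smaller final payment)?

Promo months 1–3 at r₀ = 3%/12 = 0.0025; months 4+ at r₁ = 20.8%/12 = 0.0173333.
After month 3: iterate B ← B·(1+r₀) − £860.00 for 3 months → £7,997.53.
Then at r₁ with £860.00/mo: n₂ = −ln(1 − r₁·B/P)/ln(1+r₁) ≈ 10.23 → 11 more payments.

14 months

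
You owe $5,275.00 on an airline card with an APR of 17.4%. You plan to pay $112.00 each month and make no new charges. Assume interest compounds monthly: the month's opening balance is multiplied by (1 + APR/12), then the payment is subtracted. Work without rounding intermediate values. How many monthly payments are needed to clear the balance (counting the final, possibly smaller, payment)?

Monthly rate r = 17.4%/12 = 1.45% = 0.0145.
Recurrence: B ← B·(1+r) − $112.00.
Month 1: interest $76.49; balance after payment $5,239.49.
Month 2: interest $75.97; balance after payment $5,203.46.
Closed form: n = −ln(1 − rB₀/P)/ln(1+r) = −ln(0.31708)/ln(1.0145) ≈ 79.788, so the balance reaches zero during payment 80.

80 payments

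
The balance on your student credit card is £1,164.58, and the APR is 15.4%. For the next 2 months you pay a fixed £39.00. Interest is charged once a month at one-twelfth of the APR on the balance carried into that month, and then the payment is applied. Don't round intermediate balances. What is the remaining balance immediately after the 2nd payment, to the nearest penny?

Monthly rate r = 15.4%/12 = 1.28333% = 0.0128333.
Each month: B ← B·(1+r) − £39.00.
Month 1: interest £14.95; balance after payment £1,140.53.
Month 2: interest £14.64; balance after payment £1,116.16.

£1,116.16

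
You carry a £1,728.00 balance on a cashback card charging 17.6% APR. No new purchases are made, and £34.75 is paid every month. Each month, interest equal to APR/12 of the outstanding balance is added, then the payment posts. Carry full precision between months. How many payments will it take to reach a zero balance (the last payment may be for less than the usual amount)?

90 months

Monthly rate r = 17.6%/12 = 1.46667% = 0.0146667.
Recurrence: B ← B·(1+r) − £34.75.
Month 1: interest £25.34; balance after payment £1,718.59.
Month 2: interest £25.21; balance after payment £1,709.05.
Closed form: n = −ln(1 − rB₀/P)/ln(1+r) = −ln(0.27068)/ln(1.01467) ≈ 89.754, so the balance reaches zero during payment 90.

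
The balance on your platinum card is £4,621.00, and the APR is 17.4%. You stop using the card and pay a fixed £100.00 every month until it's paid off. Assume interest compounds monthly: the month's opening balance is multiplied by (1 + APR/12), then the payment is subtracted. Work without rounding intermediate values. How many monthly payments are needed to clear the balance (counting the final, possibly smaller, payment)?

78 payments

Monthly rate r = 17.4%/12 = 1.45% = 0.0145.
Recurrence: B ← B·(1+r) − £100.00.
Month 1: interest £67.00; balance after payment £4,588.00.
Month 2: interest £66.53; balance after payment £4,554.53.
Closed form: n = −ln(1 − rB₀/P)/ln(1+r) = −ln(0.32996)/ln(1.0145) ≈ 77.022, so the balance reaches zero during payment 78.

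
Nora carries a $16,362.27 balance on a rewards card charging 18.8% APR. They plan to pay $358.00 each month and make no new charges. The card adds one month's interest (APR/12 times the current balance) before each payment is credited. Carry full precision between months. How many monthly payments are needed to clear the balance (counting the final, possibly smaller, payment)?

Monthly rate r = 18.8%/12 = 1.56667% = 0.0156667.
Recurrence: B ← B·(1+r) − $358.00.
Month 1: interest $256.34; balance after payment $16,260.61.
Month 2: interest $254.75; balance after payment $16,157.36.
Closed form: n = −ln(1 − rB₀/P)/ln(1+r) = −ln(0.28396)/ln(1.01567) ≈ 80.984, so the balance reaches zero during payment 81.

81 months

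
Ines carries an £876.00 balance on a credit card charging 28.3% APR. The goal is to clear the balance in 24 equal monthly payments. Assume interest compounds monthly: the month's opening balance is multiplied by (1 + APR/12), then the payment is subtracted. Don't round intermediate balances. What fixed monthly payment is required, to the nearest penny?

£48.22

Monthly rate r = 28.3%/12 = 2.35833% = 0.0235833.
Level-payment amortization: P = B₀·r / (1 − (1+r)^(−n)) = 876.00·0.0235833 / (1 − 1.02358^(−24)).
Denominator 1 − (1+r)^(−24) = 0.428464698.
P = 20.659 / 0.428464698 ≈ 48.22.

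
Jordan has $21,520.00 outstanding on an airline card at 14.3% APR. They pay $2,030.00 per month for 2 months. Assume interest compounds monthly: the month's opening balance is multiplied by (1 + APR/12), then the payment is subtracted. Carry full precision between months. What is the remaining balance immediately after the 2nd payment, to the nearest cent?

Monthly rate r = 14.3%/12 = 1.19167% = 0.0119167.
Each month: B ← B·(1+r) − $2,030.00.
Month 1: interest $256.45; balance after payment $19,746.45.
Month 2: interest $235.31; balance after payment $17,951.76.

$17,951.76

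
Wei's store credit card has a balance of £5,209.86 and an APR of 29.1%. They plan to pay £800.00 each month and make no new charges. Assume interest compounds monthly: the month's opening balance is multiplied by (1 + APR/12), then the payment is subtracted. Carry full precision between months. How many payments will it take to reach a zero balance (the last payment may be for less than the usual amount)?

Monthly rate r = 29.1%/12 = 2.425% = 0.02425.
Recurrence: B ← B·(1+r) − £800.00.
Month 1: interest £126.34; balance after payment £4,536.20.
Month 2: interest £110.00; balance after payment £3,846.20.
Closed form: n = −ln(1 − rB₀/P)/ln(1+r) = −ln(0.84208)/ln(1.02425) ≈ 7.174, so the balance reaches zero during payment 8.

8 months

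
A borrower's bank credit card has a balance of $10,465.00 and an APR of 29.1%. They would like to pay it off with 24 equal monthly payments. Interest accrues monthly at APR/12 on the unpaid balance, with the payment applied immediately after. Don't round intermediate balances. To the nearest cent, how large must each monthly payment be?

Monthly rate r = 29.1%/12 = 2.425% = 0.02425.
Level-payment amortization: P = B₀·r / (1 − (1+r)^(−n)) = 10465.00·0.02425 / (1 − 1.02425^(−24)).
Denominator 1 − (1+r)^(−24) = 0.437326247.
P = 253.776 / 0.437326247 ≈ 580.29.

$580.29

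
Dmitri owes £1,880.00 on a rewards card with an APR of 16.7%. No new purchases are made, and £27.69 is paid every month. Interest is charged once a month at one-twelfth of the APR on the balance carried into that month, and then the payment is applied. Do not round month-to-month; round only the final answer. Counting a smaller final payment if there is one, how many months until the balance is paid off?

Monthly rate r = 16.7%/12 = 1.39167% = 0.0139167.
Recurrence: B ← B·(1+r) − £27.69.
Month 1: interest £26.16; balance after payment £1,878.47.
Month 2: interest £26.14; balance after payment £1,876.93.
Closed form: n = −ln(1 − rB₀/P)/ln(1+r) = −ln(0.055134)/ln(1.01392) ≈ 209.684, so the balance reaches zero during payment 210.

210 payments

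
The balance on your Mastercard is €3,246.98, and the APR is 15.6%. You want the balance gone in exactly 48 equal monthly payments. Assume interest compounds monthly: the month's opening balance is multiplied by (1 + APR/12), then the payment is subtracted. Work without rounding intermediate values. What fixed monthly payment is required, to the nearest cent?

€91.36

Monthly rate r = 15.6%/12 = 1.3% = 0.013.
Level-payment amortization: P = B₀·r / (1 − (1+r)^(−n)) = 3246.98·0.013 / (1 − 1.013^(−48)).
Denominator 1 − (1+r)^(−48) = 0.462044165.
P = 42.2107 / 0.462044165 ≈ 91.36.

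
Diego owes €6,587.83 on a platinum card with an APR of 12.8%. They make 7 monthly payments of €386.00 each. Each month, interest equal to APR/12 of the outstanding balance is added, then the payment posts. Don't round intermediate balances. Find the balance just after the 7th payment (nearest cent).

Monthly rate r = 12.8%/12 = 1.06667% = 0.0106667.
Each month: B ← B·(1+r) − €386.00.
Month 1: interest €70.27; balance after payment €6,272.10.
Month 2: interest €66.90; balance after payment €5,953.00.
Month 3: interest €63.50; balance after payment €5,630.50.
Month 4: interest €60.06; balance after payment €5,304.56.
Month 5: interest €56.58; balance after payment €4,975.14.
Month 6: interest €53.07; balance after payment €4,642.21.
Month 7: interest €49.52; balance after payment €4,305.73.

€4,305.73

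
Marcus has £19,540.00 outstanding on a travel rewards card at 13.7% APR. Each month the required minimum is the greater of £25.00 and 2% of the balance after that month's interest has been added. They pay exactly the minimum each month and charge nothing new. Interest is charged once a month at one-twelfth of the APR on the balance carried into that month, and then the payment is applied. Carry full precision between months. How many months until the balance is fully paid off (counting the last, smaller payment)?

386 months

Monthly rate r = 13.7%/12 = 1.14167% = 0.0114167.
While 2% of the post-interest balance exceeds £25.00, each month B ← (B·(1+r))·(1 − 0.02), i.e. B shrinks by the factor (1+r)·0.98 = 0.99119.
This holds for months 1–312. Entering month 313 the balance is £1,234.96; 2% of the post-interest balance is now below £25.00, so the flat £25.00 minimum applies from here.
From month 313 a fixed £25.00 at rate r clears £1,234.96 in 74 more payments. Total: 312 + 74 = 386 months.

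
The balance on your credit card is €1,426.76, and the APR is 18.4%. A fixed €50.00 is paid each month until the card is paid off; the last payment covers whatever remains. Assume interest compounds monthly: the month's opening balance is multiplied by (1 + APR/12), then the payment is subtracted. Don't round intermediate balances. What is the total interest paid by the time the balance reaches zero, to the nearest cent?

Monthly rate r = 18.4%/12 = 1.53333% = 0.0153333.
Payoff takes n = ⌈−ln(1 − rB₀/P)/ln(1+r)⌉ = ⌈37.815⌉ = 38 payments; the last is €40.82.
Total paid = 37·€50.00 + €40.82 = €1,890.82.
Total interest = total paid − principal = €1,890.82 − €1,426.76 = €464.06.

€464.06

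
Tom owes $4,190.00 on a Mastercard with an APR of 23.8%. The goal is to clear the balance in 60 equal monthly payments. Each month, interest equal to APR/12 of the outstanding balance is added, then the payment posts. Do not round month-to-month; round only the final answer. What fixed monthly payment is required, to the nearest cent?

$120.05

Monthly rate r = 23.8%/12 = 1.98333% = 0.0198333.
Level-payment amortization: P = B₀·r / (1 − (1+r)^(−n)) = 4190.00·0.0198333 / (1 − 1.01983^(−60)).
Denominator 1 − (1+r)^(−60) = 0.69221473.
P = 83.1017 / 0.69221473 ≈ 120.05.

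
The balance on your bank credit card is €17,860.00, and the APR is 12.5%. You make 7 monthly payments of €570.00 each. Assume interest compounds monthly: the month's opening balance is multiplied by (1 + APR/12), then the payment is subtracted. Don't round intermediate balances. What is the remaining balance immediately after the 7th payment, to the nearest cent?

€15,086.83

Monthly rate r = 12.5%/12 = 1.04167% = 0.0104167.
Each month: B ← B·(1+r) − €570.00.
Month 1: interest €186.04; balance after payment €17,476.04.
Month 2: interest €182.04; balance after payment €17,088.08.
Month 3: interest €178.00; balance after payment €16,696.08.
Month 4: interest €173.92; balance after payment €16,300.00.
Month 5: interest €169.79; balance after payment €15,899.79.
Month 6: interest €165.62; balance after payment €15,495.42.
Month 7: interest €161.41; balance after payment €15,086.83.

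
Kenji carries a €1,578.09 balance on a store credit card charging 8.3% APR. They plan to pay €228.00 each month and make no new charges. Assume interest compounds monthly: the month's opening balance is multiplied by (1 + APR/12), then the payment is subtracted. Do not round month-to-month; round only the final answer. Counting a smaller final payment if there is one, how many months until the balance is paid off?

8 payments

Monthly rate r = 8.3%/12 = 0.691667% = 0.00691667.
Recurrence: B ← B·(1+r) − €228.00.
Month 1: interest €10.92; balance after payment €1,361.01.
Month 2: interest €9.41; balance after payment €1,142.42.
Closed form: n = −ln(1 − rB₀/P)/ln(1+r) = −ln(0.95213)/ln(1.00692) ≈ 7.117, so the balance reaches zero during payment 8.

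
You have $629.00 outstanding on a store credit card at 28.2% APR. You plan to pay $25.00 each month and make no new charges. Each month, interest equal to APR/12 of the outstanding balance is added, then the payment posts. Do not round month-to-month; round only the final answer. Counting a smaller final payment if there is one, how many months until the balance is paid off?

39 payments

Monthly rate r = 28.2%/12 = 2.35% = 0.0235.
Recurrence: B ← B·(1+r) − $25.00.
Month 1: interest $14.78; balance after payment $618.78.
Month 2: interest $14.54; balance after payment $608.32.
Closed form: n = −ln(1 − rB₀/P)/ln(1+r) = −ln(0.40874)/ln(1.0235) ≈ 38.517, so the balance reaches zero during payment 39.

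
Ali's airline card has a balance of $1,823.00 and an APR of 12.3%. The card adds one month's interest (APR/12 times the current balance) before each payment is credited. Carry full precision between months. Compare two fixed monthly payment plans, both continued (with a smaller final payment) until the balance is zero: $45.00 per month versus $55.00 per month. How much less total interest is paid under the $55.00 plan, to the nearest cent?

$128.76

Monthly rate r = 12.3%/12 = 1.025% = 0.01025.
At $45.00/mo: n = ⌈−ln(1 − rB₀/P)/ln(1+r)⌉ = 53 payments (last $27.70); total interest = total paid − $1,823.00 = $544.70.
At $55.00/mo: 41 payments (last $38.94); total interest $415.94.
Interest saved = $544.70 − $415.94 = $128.76.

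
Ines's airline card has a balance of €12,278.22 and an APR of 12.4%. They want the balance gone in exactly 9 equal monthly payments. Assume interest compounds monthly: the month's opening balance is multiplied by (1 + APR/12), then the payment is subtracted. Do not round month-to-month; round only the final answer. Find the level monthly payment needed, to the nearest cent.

Monthly rate r = 12.4%/12 = 1.03333% = 0.0103333.
Level-payment amortization: P = B₀·r / (1 − (1+r)^(−n)) = 12278.22·0.0103333 / (1 − 1.01033^(−9)).
Denominator 1 − (1+r)^(−9) = 0.0883715604.
P = 126.875 / 0.0883715604 ≈ 1435.70.

€1,435.70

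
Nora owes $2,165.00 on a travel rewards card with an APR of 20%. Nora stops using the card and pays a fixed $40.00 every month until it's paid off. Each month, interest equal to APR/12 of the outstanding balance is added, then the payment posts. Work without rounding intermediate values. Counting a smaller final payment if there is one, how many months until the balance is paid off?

Monthly rate r = 20%/12 = 1.66667% = 0.0166667.
Recurrence: B ← B·(1+r) − $40.00.
Month 1: interest $36.08; balance after payment $2,161.08.
Month 2: interest $36.02; balance after payment $2,157.10.
Closed form: n = −ln(1 − rB₀/P)/ln(1+r) = −ln(0.097917)/ln(1.01667) ≈ 140.577, so the balance reaches zero during payment 141.

141 payments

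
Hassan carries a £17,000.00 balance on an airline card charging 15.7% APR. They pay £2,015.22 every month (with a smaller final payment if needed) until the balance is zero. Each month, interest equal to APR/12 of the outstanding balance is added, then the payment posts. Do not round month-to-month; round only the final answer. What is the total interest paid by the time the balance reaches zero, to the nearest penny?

£1,131.05

Monthly rate r = 15.7%/12 = 1.30833% = 0.0130833.
Payoff takes n = ⌈−ln(1 − rB₀/P)/ln(1+r)⌉ = ⌈8.997⌉ = 9 payments; the last is £2,009.29.
Total paid = 8·£2,015.22 + £2,009.29 = £18,131.05.
Total interest = total paid − principal = £18,131.05 − £17,000.00 = £1,131.05.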